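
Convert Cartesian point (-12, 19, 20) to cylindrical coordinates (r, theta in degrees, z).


r = sqrt((-12)^2 + 19^2) = 22.4722
theta = atan2(19, -12) = 122.2756 deg
z = 20

r = 22.4722, theta = 122.2756 deg, z = 20


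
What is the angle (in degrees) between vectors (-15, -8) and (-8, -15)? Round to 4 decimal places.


dot = -15*-8 + -8*-15 = 240
|u| = 17, |v| = 17
cos(angle) = 0.8304
angle = 33.855 degrees

33.855 degrees


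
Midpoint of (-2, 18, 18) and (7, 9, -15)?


Midpoint = ((-2+7)/2, (18+9)/2, (18+-15)/2) = (2.5, 13.5, 1.5)

(2.5, 13.5, 1.5)


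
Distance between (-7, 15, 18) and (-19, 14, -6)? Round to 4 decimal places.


d = sqrt((-19--7)^2 + (14-15)^2 + (-6-18)^2) = 26.8514

26.8514


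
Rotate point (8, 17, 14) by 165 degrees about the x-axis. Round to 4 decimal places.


x' = 8
y' = 17*cos(165) - 14*sin(165) = -20.0442
z' = 17*sin(165) + 14*cos(165) = -9.123

(8, -20.0442, -9.123)


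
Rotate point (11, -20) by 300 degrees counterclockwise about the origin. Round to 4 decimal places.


x' = 11*cos(300) - -20*sin(300) = -11.8205
y' = 11*sin(300) + -20*cos(300) = -19.5263

(-11.8205, -19.5263)


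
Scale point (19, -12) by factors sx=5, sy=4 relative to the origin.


Scaling: (x*sx, y*sy) = (19*5, -12*4) = (95, -48)

(95, -48)


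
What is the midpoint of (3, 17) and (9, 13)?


Midpoint = ((3+9)/2, (17+13)/2) = (6, 15)

(6, 15)


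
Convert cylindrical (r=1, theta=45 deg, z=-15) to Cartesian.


x = 1 * cos(45) = 0.7071
y = 1 * sin(45) = 0.7071
z = -15

(0.7071, 0.7071, -15)


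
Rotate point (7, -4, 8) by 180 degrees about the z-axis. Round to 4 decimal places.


x' = 7*cos(180) - -4*sin(180) = -7
y' = 7*sin(180) + -4*cos(180) = 4
z' = 8

(-7, 4, 8)


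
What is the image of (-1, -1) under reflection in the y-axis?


Reflection across y-axis: (x, y) -> (-x, y)
(-1, -1) -> (1, -1)

(1, -1)


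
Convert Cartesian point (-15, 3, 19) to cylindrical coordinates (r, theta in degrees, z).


r = sqrt((-15)^2 + 3^2) = 15.2971
theta = atan2(3, -15) = 168.6901 deg
z = 19

r = 15.2971, theta = 168.6901 deg, z = 19


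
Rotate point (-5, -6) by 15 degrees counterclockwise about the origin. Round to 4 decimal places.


x' = -5*cos(15) - -6*sin(15) = -3.2767
y' = -5*sin(15) + -6*cos(15) = -7.0897

(-3.2767, -7.0897)


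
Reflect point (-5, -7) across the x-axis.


Reflection across x-axis: (x, y) -> (x, -y)
(-5, -7) -> (-5, 7)

(-5, 7)


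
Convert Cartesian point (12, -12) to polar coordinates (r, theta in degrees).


r = sqrt(12^2 + (-12)^2) = 16.9706
theta = atan2(-12, 12) = 315 degrees

r = 16.9706, theta = 315 degrees


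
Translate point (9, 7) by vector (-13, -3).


Translation: (x+dx, y+dy) = (9+-13, 7+-3) = (-4, 4)

(-4, 4)


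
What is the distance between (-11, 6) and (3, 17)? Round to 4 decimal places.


d = sqrt((3--11)^2 + (17-6)^2) = 17.8045

17.8045


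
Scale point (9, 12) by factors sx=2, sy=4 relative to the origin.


Scaling: (x*sx, y*sy) = (9*2, 12*4) = (18, 48)

(18, 48)


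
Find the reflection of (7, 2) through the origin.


Reflection through origin: (x, y) -> (-x, -y)
(7, 2) -> (-7, -2)

(-7, -2)


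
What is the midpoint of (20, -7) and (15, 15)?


Midpoint = ((20+15)/2, (-7+15)/2) = (17.5, 4)

(17.5, 4)


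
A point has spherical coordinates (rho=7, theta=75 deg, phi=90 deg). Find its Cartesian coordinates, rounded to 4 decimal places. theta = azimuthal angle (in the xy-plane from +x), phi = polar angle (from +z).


x = 7 * sin(90) * cos(75) = 1.8117
y = 7 * sin(90) * sin(75) = 6.7615
z = 7 * cos(90) = 0

(1.8117, 6.7615, 0)


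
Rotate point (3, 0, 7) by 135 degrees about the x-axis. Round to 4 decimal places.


x' = 3
y' = 0*cos(135) - 7*sin(135) = -4.9497
z' = 0*sin(135) + 7*cos(135) = -4.9497

(3, -4.9497, -4.9497)


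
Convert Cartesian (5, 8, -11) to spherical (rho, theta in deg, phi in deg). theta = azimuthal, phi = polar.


rho = sqrt(5^2 + 8^2 + (-11)^2) = 14.4914
theta = atan2(8, 5) = 57.9946 deg
phi = acos(-11/14.4914) = 139.3825 deg

rho = 14.4914, theta = 57.9946 deg, phi = 139.3825 deg


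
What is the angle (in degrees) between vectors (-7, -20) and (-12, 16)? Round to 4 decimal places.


dot = -7*-12 + -20*16 = -236
|u| = 21.1896, |v| = 20
cos(angle) = -0.5569
angle = 123.8401 degrees

123.8401 degrees


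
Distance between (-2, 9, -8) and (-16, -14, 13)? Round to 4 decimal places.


d = sqrt((-16--2)^2 + (-14-9)^2 + (13--8)^2) = 34.1467

34.1467


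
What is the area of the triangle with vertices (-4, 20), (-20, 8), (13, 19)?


Area = |x1(y2-y3) + x2(y3-y1) + x3(y1-y2)| / 2
= |-4*(8-19) + -20*(19-20) + 13*(20-8)| / 2
= 110

110


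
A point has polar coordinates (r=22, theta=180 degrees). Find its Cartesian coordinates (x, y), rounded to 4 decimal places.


x = 22 * cos(180) = -22
y = 22 * sin(180) = 0

(-22, 0)


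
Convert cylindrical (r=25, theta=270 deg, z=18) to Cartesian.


x = 25 * cos(270) = 0
y = 25 * sin(270) = -25
z = 18

(0, -25, 18)


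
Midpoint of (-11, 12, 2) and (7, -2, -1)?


Midpoint = ((-11+7)/2, (12+-2)/2, (2+-1)/2) = (-2, 5, 0.5)

(-2, 5, 0.5)


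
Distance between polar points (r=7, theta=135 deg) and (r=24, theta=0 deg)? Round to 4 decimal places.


d = sqrt(r1^2 + r2^2 - 2*r1*r2*cos(t2-t1))
d = sqrt(7^2 + 24^2 - 2*7*24*cos(0-135)) = 29.3698

29.3698


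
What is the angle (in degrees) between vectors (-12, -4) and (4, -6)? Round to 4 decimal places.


dot = -12*4 + -4*-6 = -24
|u| = 12.6491, |v| = 7.2111
cos(angle) = -0.2631
angle = 105.2551 degrees

105.2551 degrees


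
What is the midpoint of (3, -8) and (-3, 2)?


Midpoint = ((3+-3)/2, (-8+2)/2) = (0, -3)

(0, -3)


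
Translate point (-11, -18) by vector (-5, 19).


Translation: (x+dx, y+dy) = (-11+-5, -18+19) = (-16, 1)

(-16, 1)


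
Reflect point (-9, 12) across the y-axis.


Reflection across y-axis: (x, y) -> (-x, y)
(-9, 12) -> (9, 12)

(9, 12)


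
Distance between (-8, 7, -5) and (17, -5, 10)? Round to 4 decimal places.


d = sqrt((17--8)^2 + (-5-7)^2 + (10--5)^2) = 31.5278

31.5278


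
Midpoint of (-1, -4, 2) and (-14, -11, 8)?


Midpoint = ((-1+-14)/2, (-4+-11)/2, (2+8)/2) = (-7.5, -7.5, 5)

(-7.5, -7.5, 5)


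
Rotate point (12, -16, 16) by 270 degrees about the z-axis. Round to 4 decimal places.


x' = 12*cos(270) - -16*sin(270) = -16
y' = 12*sin(270) + -16*cos(270) = -12
z' = 16

(-16, -12, 16)


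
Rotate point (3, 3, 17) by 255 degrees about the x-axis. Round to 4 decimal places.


x' = 3
y' = 3*cos(255) - 17*sin(255) = 15.6443
z' = 3*sin(255) + 17*cos(255) = -7.2977

(3, 15.6443, -7.2977)


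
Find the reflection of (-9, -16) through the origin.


Reflection through origin: (x, y) -> (-x, -y)
(-9, -16) -> (9, 16)

(9, 16)


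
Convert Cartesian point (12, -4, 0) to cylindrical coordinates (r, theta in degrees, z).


r = sqrt(12^2 + (-4)^2) = 12.6491
theta = atan2(-4, 12) = 341.5651 deg
z = 0

r = 12.6491, theta = 341.5651 deg, z = 0


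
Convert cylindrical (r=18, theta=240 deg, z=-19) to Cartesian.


x = 18 * cos(240) = -9
y = 18 * sin(240) = -15.5885
z = -19

(-9, -15.5885, -19)


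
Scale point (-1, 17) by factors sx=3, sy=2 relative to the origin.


Scaling: (x*sx, y*sy) = (-1*3, 17*2) = (-3, 34)

(-3, 34)


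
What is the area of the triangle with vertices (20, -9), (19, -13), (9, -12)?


Area = |x1(y2-y3) + x2(y3-y1) + x3(y1-y2)| / 2
= |20*(-13--12) + 19*(-12--9) + 9*(-9--13)| / 2
= 20.5

20.5


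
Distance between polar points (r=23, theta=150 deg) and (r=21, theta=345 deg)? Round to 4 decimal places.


d = sqrt(r1^2 + r2^2 - 2*r1*r2*cos(t2-t1))
d = sqrt(23^2 + 21^2 - 2*23*21*cos(345-150)) = 43.6244

43.6244


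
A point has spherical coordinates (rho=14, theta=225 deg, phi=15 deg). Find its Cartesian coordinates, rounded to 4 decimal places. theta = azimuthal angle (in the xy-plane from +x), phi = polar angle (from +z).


x = 14 * sin(15) * cos(225) = -2.5622
y = 14 * sin(15) * sin(225) = -2.5622
z = 14 * cos(15) = 13.523

(-2.5622, -2.5622, 13.523)


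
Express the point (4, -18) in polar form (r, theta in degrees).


r = sqrt(4^2 + (-18)^2) = 18.4391
theta = atan2(-18, 4) = 282.5288 degrees

r = 18.4391, theta = 282.5288 degrees


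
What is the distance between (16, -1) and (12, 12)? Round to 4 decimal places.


d = sqrt((12-16)^2 + (12--1)^2) = 13.6015

13.6015


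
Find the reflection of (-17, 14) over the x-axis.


Reflection across x-axis: (x, y) -> (x, -y)
(-17, 14) -> (-17, -14)

(-17, -14)


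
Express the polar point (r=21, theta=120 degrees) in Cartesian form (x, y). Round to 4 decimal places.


x = 21 * cos(120) = -10.5
y = 21 * sin(120) = 18.1865

(-10.5, 18.1865)


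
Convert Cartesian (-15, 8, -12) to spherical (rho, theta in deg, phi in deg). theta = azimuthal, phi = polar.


rho = sqrt((-15)^2 + 8^2 + (-12)^2) = 20.8087
theta = atan2(8, -15) = 151.9275 deg
phi = acos(-12/20.8087) = 125.2176 deg

rho = 20.8087, theta = 151.9275 deg, phi = 125.2176 deg


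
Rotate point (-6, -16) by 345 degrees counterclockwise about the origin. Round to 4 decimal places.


x' = -6*cos(345) - -16*sin(345) = -9.9367
y' = -6*sin(345) + -16*cos(345) = -13.9019

(-9.9367, -13.9019)


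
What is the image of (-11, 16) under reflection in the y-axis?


Reflection across y-axis: (x, y) -> (-x, y)
(-11, 16) -> (11, 16)

(11, 16)


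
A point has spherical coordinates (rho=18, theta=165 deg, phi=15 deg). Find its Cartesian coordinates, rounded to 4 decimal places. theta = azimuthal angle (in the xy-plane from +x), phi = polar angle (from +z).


x = 18 * sin(15) * cos(165) = -4.5
y = 18 * sin(15) * sin(165) = 1.2058
z = 18 * cos(15) = 17.3867

(-4.5, 1.2058, 17.3867)


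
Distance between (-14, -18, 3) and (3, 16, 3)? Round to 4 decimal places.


d = sqrt((3--14)^2 + (16--18)^2 + (3-3)^2) = 38.0132

38.0132


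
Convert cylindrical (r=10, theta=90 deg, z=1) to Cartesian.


x = 10 * cos(90) = 0
y = 10 * sin(90) = 10
z = 1

(0, 10, 1)


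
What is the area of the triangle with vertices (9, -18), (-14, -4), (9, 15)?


Area = |x1(y2-y3) + x2(y3-y1) + x3(y1-y2)| / 2
= |9*(-4-15) + -14*(15--18) + 9*(-18--4)| / 2
= 379.5

379.5


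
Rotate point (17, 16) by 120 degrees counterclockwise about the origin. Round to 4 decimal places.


x' = 17*cos(120) - 16*sin(120) = -22.3564
y' = 17*sin(120) + 16*cos(120) = 6.7224

(-22.3564, 6.7224)


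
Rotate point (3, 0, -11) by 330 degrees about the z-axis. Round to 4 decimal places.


x' = 3*cos(330) - 0*sin(330) = 2.5981
y' = 3*sin(330) + 0*cos(330) = -1.5
z' = -11

(2.5981, -1.5, -11)


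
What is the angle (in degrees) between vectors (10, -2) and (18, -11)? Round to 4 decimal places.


dot = 10*18 + -2*-11 = 202
|u| = 10.198, |v| = 21.095
cos(angle) = 0.939
angle = 20.1196 degrees

20.1196 degrees


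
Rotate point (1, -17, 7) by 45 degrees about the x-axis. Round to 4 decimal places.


x' = 1
y' = -17*cos(45) - 7*sin(45) = -16.9706
z' = -17*sin(45) + 7*cos(45) = -7.0711

(1, -16.9706, -7.0711)


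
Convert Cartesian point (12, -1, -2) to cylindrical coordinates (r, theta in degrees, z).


r = sqrt(12^2 + (-1)^2) = 12.0416
theta = atan2(-1, 12) = 355.2364 deg
z = -2

r = 12.0416, theta = 355.2364 deg, z = -2


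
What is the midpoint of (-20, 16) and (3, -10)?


Midpoint = ((-20+3)/2, (16+-10)/2) = (-8.5, 3)

(-8.5, 3)


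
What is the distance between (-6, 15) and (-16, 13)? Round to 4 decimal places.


d = sqrt((-16--6)^2 + (13-15)^2) = 10.198

10.198


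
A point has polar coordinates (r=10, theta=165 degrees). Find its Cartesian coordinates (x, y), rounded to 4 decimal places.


x = 10 * cos(165) = -9.6593
y = 10 * sin(165) = 2.5882

(-9.6593, 2.5882)


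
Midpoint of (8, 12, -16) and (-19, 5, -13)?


Midpoint = ((8+-19)/2, (12+5)/2, (-16+-13)/2) = (-5.5, 8.5, -14.5)

(-5.5, 8.5, -14.5)


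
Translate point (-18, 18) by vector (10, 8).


Translation: (x+dx, y+dy) = (-18+10, 18+8) = (-8, 26)

(-8, 26)


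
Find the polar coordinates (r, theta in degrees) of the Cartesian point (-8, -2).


r = sqrt((-8)^2 + (-2)^2) = 8.2462
theta = atan2(-2, -8) = 194.0362 degrees

r = 8.2462, theta = 194.0362 degrees


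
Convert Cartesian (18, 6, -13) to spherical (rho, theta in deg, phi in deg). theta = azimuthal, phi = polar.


rho = sqrt(18^2 + 6^2 + (-13)^2) = 23
theta = atan2(6, 18) = 18.4349 deg
phi = acos(-13/23) = 124.4174 deg

rho = 23, theta = 18.4349 deg, phi = 124.4174 deg


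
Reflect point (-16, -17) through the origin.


Reflection through origin: (x, y) -> (-x, -y)
(-16, -17) -> (16, 17)

(16, 17)


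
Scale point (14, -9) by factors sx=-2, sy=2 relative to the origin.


Scaling: (x*sx, y*sy) = (14*-2, -9*2) = (-28, -18)

(-28, -18)


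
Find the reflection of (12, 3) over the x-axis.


Reflection across x-axis: (x, y) -> (x, -y)
(12, 3) -> (12, -3)

(12, -3)


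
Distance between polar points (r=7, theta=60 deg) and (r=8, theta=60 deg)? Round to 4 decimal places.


d = sqrt(r1^2 + r2^2 - 2*r1*r2*cos(t2-t1))
d = sqrt(7^2 + 8^2 - 2*7*8*cos(60-60)) = 1

1


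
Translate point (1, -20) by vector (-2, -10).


Translation: (x+dx, y+dy) = (1+-2, -20+-10) = (-1, -30)

(-1, -30)


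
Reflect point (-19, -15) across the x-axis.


Reflection across x-axis: (x, y) -> (x, -y)
(-19, -15) -> (-19, 15)

(-19, 15)


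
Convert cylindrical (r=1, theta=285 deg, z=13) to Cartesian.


x = 1 * cos(285) = 0.2588
y = 1 * sin(285) = -0.9659
z = 13

(0.2588, -0.9659, 13)


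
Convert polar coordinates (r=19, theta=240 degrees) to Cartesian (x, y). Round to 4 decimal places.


x = 19 * cos(240) = -9.5
y = 19 * sin(240) = -16.4545

(-9.5, -16.4545)


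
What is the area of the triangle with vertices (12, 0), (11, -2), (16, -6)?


Area = |x1(y2-y3) + x2(y3-y1) + x3(y1-y2)| / 2
= |12*(-2--6) + 11*(-6-0) + 16*(0--2)| / 2
= 7

7


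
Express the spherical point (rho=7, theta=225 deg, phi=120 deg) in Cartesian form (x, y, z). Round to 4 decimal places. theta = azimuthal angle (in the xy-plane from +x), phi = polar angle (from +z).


x = 7 * sin(120) * cos(225) = -4.2866
y = 7 * sin(120) * sin(225) = -4.2866
z = 7 * cos(120) = -3.5

(-4.2866, -4.2866, -3.5)


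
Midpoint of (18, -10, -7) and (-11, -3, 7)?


Midpoint = ((18+-11)/2, (-10+-3)/2, (-7+7)/2) = (3.5, -6.5, 0)

(3.5, -6.5, 0)


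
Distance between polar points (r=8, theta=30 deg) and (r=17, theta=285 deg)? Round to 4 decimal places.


d = sqrt(r1^2 + r2^2 - 2*r1*r2*cos(t2-t1))
d = sqrt(8^2 + 17^2 - 2*8*17*cos(285-30)) = 20.5767

20.5767


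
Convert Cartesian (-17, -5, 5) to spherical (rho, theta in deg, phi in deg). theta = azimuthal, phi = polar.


rho = sqrt((-17)^2 + (-5)^2 + 5^2) = 18.412
theta = atan2(-5, -17) = 196.3895 deg
phi = acos(5/18.412) = 74.2427 deg

rho = 18.412, theta = 196.3895 deg, phi = 74.2427 deg


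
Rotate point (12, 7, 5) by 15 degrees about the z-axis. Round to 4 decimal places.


x' = 12*cos(15) - 7*sin(15) = 9.7794
y' = 12*sin(15) + 7*cos(15) = 9.8673
z' = 5

(9.7794, 9.8673, 5)


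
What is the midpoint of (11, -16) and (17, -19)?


Midpoint = ((11+17)/2, (-16+-19)/2) = (14, -17.5)

(14, -17.5)


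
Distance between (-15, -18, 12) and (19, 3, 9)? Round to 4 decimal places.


d = sqrt((19--15)^2 + (3--18)^2 + (9-12)^2) = 40.0749

40.0749


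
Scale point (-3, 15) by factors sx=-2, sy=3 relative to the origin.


Scaling: (x*sx, y*sy) = (-3*-2, 15*3) = (6, 45)

(6, 45)


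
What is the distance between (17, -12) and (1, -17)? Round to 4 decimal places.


d = sqrt((1-17)^2 + (-17--12)^2) = 16.7631

16.7631


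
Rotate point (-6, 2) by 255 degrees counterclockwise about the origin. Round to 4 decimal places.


x' = -6*cos(255) - 2*sin(255) = 3.4848
y' = -6*sin(255) + 2*cos(255) = 5.2779

(3.4848, 5.2779)


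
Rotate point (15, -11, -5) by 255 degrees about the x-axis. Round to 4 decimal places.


x' = 15
y' = -11*cos(255) - -5*sin(255) = -1.9826
z' = -11*sin(255) + -5*cos(255) = 11.9193

(15, -1.9826, 11.9193)


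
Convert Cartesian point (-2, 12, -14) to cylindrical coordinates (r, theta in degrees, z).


r = sqrt((-2)^2 + 12^2) = 12.1655
theta = atan2(12, -2) = 99.4623 deg
z = -14

r = 12.1655, theta = 99.4623 deg, z = -14


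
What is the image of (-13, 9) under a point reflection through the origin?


Reflection through origin: (x, y) -> (-x, -y)
(-13, 9) -> (13, -9)

(13, -9)


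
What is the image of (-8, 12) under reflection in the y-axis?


Reflection across y-axis: (x, y) -> (-x, y)
(-8, 12) -> (8, 12)

(8, 12)


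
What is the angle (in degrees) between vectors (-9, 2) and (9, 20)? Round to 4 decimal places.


dot = -9*9 + 2*20 = -41
|u| = 9.2195, |v| = 21.9317
cos(angle) = -0.2028
angle = 101.6989 degrees

101.6989 degrees


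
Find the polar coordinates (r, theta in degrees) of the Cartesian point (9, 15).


r = sqrt(9^2 + 15^2) = 17.4929
theta = atan2(15, 9) = 59.0362 degrees

r = 17.4929, theta = 59.0362 degrees


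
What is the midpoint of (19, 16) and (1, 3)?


Midpoint = ((19+1)/2, (16+3)/2) = (10, 9.5)

(10, 9.5)


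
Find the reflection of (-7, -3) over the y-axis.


Reflection across y-axis: (x, y) -> (-x, y)
(-7, -3) -> (7, -3)

(7, -3)


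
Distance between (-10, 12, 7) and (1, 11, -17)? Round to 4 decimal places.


d = sqrt((1--10)^2 + (11-12)^2 + (-17-7)^2) = 26.4197

26.4197


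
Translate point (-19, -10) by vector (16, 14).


Translation: (x+dx, y+dy) = (-19+16, -10+14) = (-3, 4)

(-3, 4)


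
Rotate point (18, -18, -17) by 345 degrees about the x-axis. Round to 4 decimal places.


x' = 18
y' = -18*cos(345) - -17*sin(345) = -21.7866
z' = -18*sin(345) + -17*cos(345) = -11.762

(18, -21.7866, -11.762)


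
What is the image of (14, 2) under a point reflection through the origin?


Reflection through origin: (x, y) -> (-x, -y)
(14, 2) -> (-14, -2)

(-14, -2)


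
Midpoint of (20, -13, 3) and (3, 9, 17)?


Midpoint = ((20+3)/2, (-13+9)/2, (3+17)/2) = (11.5, -2, 10)

(11.5, -2, 10)


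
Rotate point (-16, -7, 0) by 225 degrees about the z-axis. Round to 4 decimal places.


x' = -16*cos(225) - -7*sin(225) = 6.364
y' = -16*sin(225) + -7*cos(225) = 16.2635
z' = 0

(6.364, 16.2635, 0)


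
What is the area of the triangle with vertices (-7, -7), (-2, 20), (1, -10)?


Area = |x1(y2-y3) + x2(y3-y1) + x3(y1-y2)| / 2
= |-7*(20--10) + -2*(-10--7) + 1*(-7-20)| / 2
= 115.5

115.5


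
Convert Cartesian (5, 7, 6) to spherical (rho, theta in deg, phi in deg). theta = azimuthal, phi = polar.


rho = sqrt(5^2 + 7^2 + 6^2) = 10.4881
theta = atan2(7, 5) = 54.4623 deg
phi = acos(6/10.4881) = 55.1048 deg

rho = 10.4881, theta = 54.4623 deg, phi = 55.1048 deg


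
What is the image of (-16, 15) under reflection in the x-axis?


Reflection across x-axis: (x, y) -> (x, -y)
(-16, 15) -> (-16, -15)

(-16, -15)


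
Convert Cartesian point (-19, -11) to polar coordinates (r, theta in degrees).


r = sqrt((-19)^2 + (-11)^2) = 21.9545
theta = atan2(-11, -19) = 210.0686 degrees

r = 21.9545, theta = 210.0686 degrees


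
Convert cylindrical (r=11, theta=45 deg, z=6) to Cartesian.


x = 11 * cos(45) = 7.7782
y = 11 * sin(45) = 7.7782
z = 6

(7.7782, 7.7782, 6)


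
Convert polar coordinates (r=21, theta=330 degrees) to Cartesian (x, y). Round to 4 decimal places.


x = 21 * cos(330) = 18.1865
y = 21 * sin(330) = -10.5

(18.1865, -10.5)


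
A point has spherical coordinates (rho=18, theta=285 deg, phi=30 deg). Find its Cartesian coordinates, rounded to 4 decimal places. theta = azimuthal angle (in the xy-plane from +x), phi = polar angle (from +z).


x = 18 * sin(30) * cos(285) = 2.3294
y = 18 * sin(30) * sin(285) = -8.6933
z = 18 * cos(30) = 15.5885

(2.3294, -8.6933, 15.5885)


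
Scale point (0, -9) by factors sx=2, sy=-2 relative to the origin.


Scaling: (x*sx, y*sy) = (0*2, -9*-2) = (0, 18)

(0, 18)


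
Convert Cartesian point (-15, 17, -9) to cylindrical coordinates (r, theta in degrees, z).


r = sqrt((-15)^2 + 17^2) = 22.6716
theta = atan2(17, -15) = 131.4237 deg
z = -9

r = 22.6716, theta = 131.4237 deg, z = -9


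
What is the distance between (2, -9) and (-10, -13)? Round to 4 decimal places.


d = sqrt((-10-2)^2 + (-13--9)^2) = 12.6491

12.6491


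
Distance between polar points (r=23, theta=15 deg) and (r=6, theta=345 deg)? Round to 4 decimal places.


d = sqrt(r1^2 + r2^2 - 2*r1*r2*cos(t2-t1))
d = sqrt(23^2 + 6^2 - 2*23*6*cos(345-15)) = 18.0548

18.0548


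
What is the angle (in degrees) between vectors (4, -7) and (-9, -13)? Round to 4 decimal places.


dot = 4*-9 + -7*-13 = 55
|u| = 8.0623, |v| = 15.8114
cos(angle) = 0.4315
angle = 64.44 degrees

64.44 degrees


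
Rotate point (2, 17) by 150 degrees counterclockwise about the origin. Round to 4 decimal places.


x' = 2*cos(150) - 17*sin(150) = -10.2321
y' = 2*sin(150) + 17*cos(150) = -13.7224

(-10.2321, -13.7224)


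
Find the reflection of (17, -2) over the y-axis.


Reflection across y-axis: (x, y) -> (-x, y)
(17, -2) -> (-17, -2)

(-17, -2)


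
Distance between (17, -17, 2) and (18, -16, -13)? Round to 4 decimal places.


d = sqrt((18-17)^2 + (-16--17)^2 + (-13-2)^2) = 15.0665

15.0665


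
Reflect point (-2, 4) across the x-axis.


Reflection across x-axis: (x, y) -> (x, -y)
(-2, 4) -> (-2, -4)

(-2, -4)


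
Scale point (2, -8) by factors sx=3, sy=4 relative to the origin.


Scaling: (x*sx, y*sy) = (2*3, -8*4) = (6, -32)

(6, -32)


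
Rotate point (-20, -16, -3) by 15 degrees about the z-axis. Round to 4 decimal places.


x' = -20*cos(15) - -16*sin(15) = -15.1774
y' = -20*sin(15) + -16*cos(15) = -20.6312
z' = -3

(-15.1774, -20.6312, -3)


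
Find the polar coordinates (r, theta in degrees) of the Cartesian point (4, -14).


r = sqrt(4^2 + (-14)^2) = 14.5602
theta = atan2(-14, 4) = 285.9454 degrees

r = 14.5602, theta = 285.9454 degrees


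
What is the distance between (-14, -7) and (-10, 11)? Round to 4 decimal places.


d = sqrt((-10--14)^2 + (11--7)^2) = 18.4391

18.4391


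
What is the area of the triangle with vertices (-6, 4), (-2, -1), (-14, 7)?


Area = |x1(y2-y3) + x2(y3-y1) + x3(y1-y2)| / 2
= |-6*(-1-7) + -2*(7-4) + -14*(4--1)| / 2
= 14

14


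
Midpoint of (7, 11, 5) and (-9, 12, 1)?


Midpoint = ((7+-9)/2, (11+12)/2, (5+1)/2) = (-1, 11.5, 3)

(-1, 11.5, 3)


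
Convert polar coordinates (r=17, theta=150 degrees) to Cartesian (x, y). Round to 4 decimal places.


x = 17 * cos(150) = -14.7224
y = 17 * sin(150) = 8.5

(-14.7224, 8.5)


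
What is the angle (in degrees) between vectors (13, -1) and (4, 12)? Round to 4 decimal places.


dot = 13*4 + -1*12 = 40
|u| = 13.0384, |v| = 12.6491
cos(angle) = 0.2425
angle = 75.9638 degrees

75.9638 degrees


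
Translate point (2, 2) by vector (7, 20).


Translation: (x+dx, y+dy) = (2+7, 2+20) = (9, 22)

(9, 22)


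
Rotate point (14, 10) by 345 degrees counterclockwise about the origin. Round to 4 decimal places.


x' = 14*cos(345) - 10*sin(345) = 16.1112
y' = 14*sin(345) + 10*cos(345) = 6.0358

(16.1112, 6.0358)


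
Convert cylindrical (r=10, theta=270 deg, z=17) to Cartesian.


x = 10 * cos(270) = 0
y = 10 * sin(270) = -10
z = 17

(0, -10, 17)


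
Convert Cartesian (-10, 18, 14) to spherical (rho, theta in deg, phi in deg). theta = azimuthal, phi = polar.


rho = sqrt((-10)^2 + 18^2 + 14^2) = 24.8998
theta = atan2(18, -10) = 119.0546 deg
phi = acos(14/24.8998) = 55.7882 deg

rho = 24.8998, theta = 119.0546 deg, phi = 55.7882 deg


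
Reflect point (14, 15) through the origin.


Reflection through origin: (x, y) -> (-x, -y)
(14, 15) -> (-14, -15)

(-14, -15)


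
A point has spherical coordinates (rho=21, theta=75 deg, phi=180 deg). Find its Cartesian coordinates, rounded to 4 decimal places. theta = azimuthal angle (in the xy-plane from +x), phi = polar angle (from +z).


x = 21 * sin(180) * cos(75) = 0
y = 21 * sin(180) * sin(75) = 0
z = 21 * cos(180) = -21

(0, 0, -21)


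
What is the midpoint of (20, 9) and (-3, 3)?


Midpoint = ((20+-3)/2, (9+3)/2) = (8.5, 6)

(8.5, 6)


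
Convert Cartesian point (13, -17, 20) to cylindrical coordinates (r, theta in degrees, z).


r = sqrt(13^2 + (-17)^2) = 21.4009
theta = atan2(-17, 13) = 307.4054 deg
z = 20

r = 21.4009, theta = 307.4054 deg, z = 20


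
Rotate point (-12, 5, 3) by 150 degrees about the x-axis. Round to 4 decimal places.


x' = -12
y' = 5*cos(150) - 3*sin(150) = -5.8301
z' = 5*sin(150) + 3*cos(150) = -0.0981

(-12, -5.8301, -0.0981)


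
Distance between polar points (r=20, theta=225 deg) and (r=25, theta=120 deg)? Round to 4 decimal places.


d = sqrt(r1^2 + r2^2 - 2*r1*r2*cos(t2-t1))
d = sqrt(20^2 + 25^2 - 2*20*25*cos(120-225)) = 35.8304

35.8304


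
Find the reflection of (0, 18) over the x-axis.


Reflection across x-axis: (x, y) -> (x, -y)
(0, 18) -> (0, -18)

(0, -18)


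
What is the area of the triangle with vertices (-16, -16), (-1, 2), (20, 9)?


Area = |x1(y2-y3) + x2(y3-y1) + x3(y1-y2)| / 2
= |-16*(2-9) + -1*(9--16) + 20*(-16-2)| / 2
= 136.5

136.5


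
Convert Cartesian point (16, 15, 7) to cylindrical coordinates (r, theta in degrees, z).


r = sqrt(16^2 + 15^2) = 21.9317
theta = atan2(15, 16) = 43.1524 deg
z = 7

r = 21.9317, theta = 43.1524 deg, z = 7


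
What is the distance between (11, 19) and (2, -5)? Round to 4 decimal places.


d = sqrt((2-11)^2 + (-5-19)^2) = 25.632

25.632


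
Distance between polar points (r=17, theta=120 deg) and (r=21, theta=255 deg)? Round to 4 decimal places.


d = sqrt(r1^2 + r2^2 - 2*r1*r2*cos(t2-t1))
d = sqrt(17^2 + 21^2 - 2*17*21*cos(255-120)) = 35.1408

35.1408


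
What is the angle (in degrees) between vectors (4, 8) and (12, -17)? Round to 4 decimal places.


dot = 4*12 + 8*-17 = -88
|u| = 8.9443, |v| = 20.8087
cos(angle) = -0.4728
angle = 118.2174 degrees

118.2174 degrees


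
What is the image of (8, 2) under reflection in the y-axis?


Reflection across y-axis: (x, y) -> (-x, y)
(8, 2) -> (-8, 2)

(-8, 2)


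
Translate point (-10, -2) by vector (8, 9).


Translation: (x+dx, y+dy) = (-10+8, -2+9) = (-2, 7)

(-2, 7)


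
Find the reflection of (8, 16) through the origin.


Reflection through origin: (x, y) -> (-x, -y)
(8, 16) -> (-8, -16)

(-8, -16)


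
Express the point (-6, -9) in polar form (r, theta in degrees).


r = sqrt((-6)^2 + (-9)^2) = 10.8167
theta = atan2(-9, -6) = 236.3099 degrees

r = 10.8167, theta = 236.3099 degrees


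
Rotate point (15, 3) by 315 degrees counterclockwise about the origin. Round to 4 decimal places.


x' = 15*cos(315) - 3*sin(315) = 12.7279
y' = 15*sin(315) + 3*cos(315) = -8.4853

(12.7279, -8.4853)


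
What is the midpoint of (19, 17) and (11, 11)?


Midpoint = ((19+11)/2, (17+11)/2) = (15, 14)

(15, 14)


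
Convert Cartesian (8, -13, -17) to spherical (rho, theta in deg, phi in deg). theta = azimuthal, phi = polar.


rho = sqrt(8^2 + (-13)^2 + (-17)^2) = 22.8473
theta = atan2(-13, 8) = 301.6075 deg
phi = acos(-17/22.8473) = 138.0793 deg

rho = 22.8473, theta = 301.6075 deg, phi = 138.0793 deg


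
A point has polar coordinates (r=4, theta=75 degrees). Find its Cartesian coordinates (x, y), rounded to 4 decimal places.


x = 4 * cos(75) = 1.0353
y = 4 * sin(75) = 3.8637

(1.0353, 3.8637)


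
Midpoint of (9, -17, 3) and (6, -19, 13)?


Midpoint = ((9+6)/2, (-17+-19)/2, (3+13)/2) = (7.5, -18, 8)

(7.5, -18, 8)


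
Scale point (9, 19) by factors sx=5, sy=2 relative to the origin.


Scaling: (x*sx, y*sy) = (9*5, 19*2) = (45, 38)

(45, 38)


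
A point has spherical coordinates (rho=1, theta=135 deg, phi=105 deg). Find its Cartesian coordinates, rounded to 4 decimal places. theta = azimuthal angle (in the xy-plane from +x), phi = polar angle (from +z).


x = 1 * sin(105) * cos(135) = -0.683
y = 1 * sin(105) * sin(135) = 0.683
z = 1 * cos(105) = -0.2588

(-0.683, 0.683, -0.2588)


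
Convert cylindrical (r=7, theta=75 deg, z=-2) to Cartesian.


x = 7 * cos(75) = 1.8117
y = 7 * sin(75) = 6.7615
z = -2

(1.8117, 6.7615, -2)


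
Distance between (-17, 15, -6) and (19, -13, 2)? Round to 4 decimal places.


d = sqrt((19--17)^2 + (-13-15)^2 + (2--6)^2) = 46.3033

46.3033


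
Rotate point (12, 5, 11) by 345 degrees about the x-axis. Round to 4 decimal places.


x' = 12
y' = 5*cos(345) - 11*sin(345) = 7.6766
z' = 5*sin(345) + 11*cos(345) = 9.3311

(12, 7.6766, 9.3311)


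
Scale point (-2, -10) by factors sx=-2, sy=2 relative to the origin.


Scaling: (x*sx, y*sy) = (-2*-2, -10*2) = (4, -20)

(4, -20)


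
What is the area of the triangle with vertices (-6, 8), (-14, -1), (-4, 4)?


Area = |x1(y2-y3) + x2(y3-y1) + x3(y1-y2)| / 2
= |-6*(-1-4) + -14*(4-8) + -4*(8--1)| / 2
= 25

25


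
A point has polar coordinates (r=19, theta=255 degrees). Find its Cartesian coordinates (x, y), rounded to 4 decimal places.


x = 19 * cos(255) = -4.9176
y = 19 * sin(255) = -18.3526

(-4.9176, -18.3526)


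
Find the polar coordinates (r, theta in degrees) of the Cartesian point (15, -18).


r = sqrt(15^2 + (-18)^2) = 23.4307
theta = atan2(-18, 15) = 309.8056 degrees

r = 23.4307, theta = 309.8056 degrees


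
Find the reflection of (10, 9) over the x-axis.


Reflection across x-axis: (x, y) -> (x, -y)
(10, 9) -> (10, -9)

(10, -9)


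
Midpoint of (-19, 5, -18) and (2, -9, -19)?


Midpoint = ((-19+2)/2, (5+-9)/2, (-18+-19)/2) = (-8.5, -2, -18.5)

(-8.5, -2, -18.5)


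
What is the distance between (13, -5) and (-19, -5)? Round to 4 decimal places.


d = sqrt((-19-13)^2 + (-5--5)^2) = 32

32


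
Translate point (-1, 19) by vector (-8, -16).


Translation: (x+dx, y+dy) = (-1+-8, 19+-16) = (-9, 3)

(-9, 3)


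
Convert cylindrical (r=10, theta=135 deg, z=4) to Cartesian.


x = 10 * cos(135) = -7.0711
y = 10 * sin(135) = 7.0711
z = 4

(-7.0711, 7.0711, 4)


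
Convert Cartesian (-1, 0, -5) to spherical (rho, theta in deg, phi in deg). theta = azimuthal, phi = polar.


rho = sqrt((-1)^2 + 0^2 + (-5)^2) = 5.099
theta = atan2(0, -1) = 180 deg
phi = acos(-5/5.099) = 168.6901 deg

rho = 5.099, theta = 180 deg, phi = 168.6901 deg


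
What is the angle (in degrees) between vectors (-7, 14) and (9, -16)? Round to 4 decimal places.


dot = -7*9 + 14*-16 = -287
|u| = 15.6525, |v| = 18.3576
cos(angle) = -0.9988
angle = 177.2073 degrees

177.2073 degrees


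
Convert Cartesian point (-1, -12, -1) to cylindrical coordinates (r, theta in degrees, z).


r = sqrt((-1)^2 + (-12)^2) = 12.0416
theta = atan2(-12, -1) = 265.2364 deg
z = -1

r = 12.0416, theta = 265.2364 deg, z = -1


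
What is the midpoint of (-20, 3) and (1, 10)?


Midpoint = ((-20+1)/2, (3+10)/2) = (-9.5, 6.5)

(-9.5, 6.5)


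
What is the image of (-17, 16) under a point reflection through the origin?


Reflection through origin: (x, y) -> (-x, -y)
(-17, 16) -> (17, -16)

(17, -16)


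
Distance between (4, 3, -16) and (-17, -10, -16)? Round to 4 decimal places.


d = sqrt((-17-4)^2 + (-10-3)^2 + (-16--16)^2) = 24.6982

24.6982


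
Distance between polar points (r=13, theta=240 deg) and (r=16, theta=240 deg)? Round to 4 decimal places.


d = sqrt(r1^2 + r2^2 - 2*r1*r2*cos(t2-t1))
d = sqrt(13^2 + 16^2 - 2*13*16*cos(240-240)) = 3

3


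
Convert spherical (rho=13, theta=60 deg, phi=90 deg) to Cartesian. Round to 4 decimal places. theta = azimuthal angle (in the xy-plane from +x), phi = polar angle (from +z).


x = 13 * sin(90) * cos(60) = 6.5
y = 13 * sin(90) * sin(60) = 11.2583
z = 13 * cos(90) = 0

(6.5, 11.2583, 0)


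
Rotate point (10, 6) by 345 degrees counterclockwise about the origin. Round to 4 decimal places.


x' = 10*cos(345) - 6*sin(345) = 11.2122
y' = 10*sin(345) + 6*cos(345) = 3.2074

(11.2122, 3.2074)


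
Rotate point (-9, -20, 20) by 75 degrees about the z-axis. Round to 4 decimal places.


x' = -9*cos(75) - -20*sin(75) = 16.9891
y' = -9*sin(75) + -20*cos(75) = -13.8697
z' = 20

(16.9891, -13.8697, 20)


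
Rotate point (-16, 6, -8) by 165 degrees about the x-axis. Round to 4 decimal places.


x' = -16
y' = 6*cos(165) - -8*sin(165) = -3.725
z' = 6*sin(165) + -8*cos(165) = 9.2803

(-16, -3.725, 9.2803)


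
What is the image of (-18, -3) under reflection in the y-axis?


Reflection across y-axis: (x, y) -> (-x, y)
(-18, -3) -> (18, -3)

(18, -3)


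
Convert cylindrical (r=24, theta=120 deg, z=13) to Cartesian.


x = 24 * cos(120) = -12
y = 24 * sin(120) = 20.7846
z = 13

(-12, 20.7846, 13)


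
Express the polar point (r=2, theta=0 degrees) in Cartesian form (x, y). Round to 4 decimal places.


x = 2 * cos(0) = 2
y = 2 * sin(0) = 0

(2, 0)


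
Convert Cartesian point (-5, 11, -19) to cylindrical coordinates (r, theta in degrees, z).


r = sqrt((-5)^2 + 11^2) = 12.083
theta = atan2(11, -5) = 114.444 deg
z = -19

r = 12.083, theta = 114.444 deg, z = -19


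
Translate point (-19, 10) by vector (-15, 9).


Translation: (x+dx, y+dy) = (-19+-15, 10+9) = (-34, 19)

(-34, 19)


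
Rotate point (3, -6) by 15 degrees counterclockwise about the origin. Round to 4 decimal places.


x' = 3*cos(15) - -6*sin(15) = 4.4507
y' = 3*sin(15) + -6*cos(15) = -5.0191

(4.4507, -5.0191)


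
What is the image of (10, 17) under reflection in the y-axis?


Reflection across y-axis: (x, y) -> (-x, y)
(10, 17) -> (-10, 17)

(-10, 17)


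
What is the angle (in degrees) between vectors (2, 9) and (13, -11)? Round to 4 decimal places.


dot = 2*13 + 9*-11 = -73
|u| = 9.2195, |v| = 17.0294
cos(angle) = -0.465
angle = 117.7076 degrees

117.7076 degrees


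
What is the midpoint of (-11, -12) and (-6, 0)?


Midpoint = ((-11+-6)/2, (-12+0)/2) = (-8.5, -6)

(-8.5, -6)


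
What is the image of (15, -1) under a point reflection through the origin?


Reflection through origin: (x, y) -> (-x, -y)
(15, -1) -> (-15, 1)

(-15, 1)


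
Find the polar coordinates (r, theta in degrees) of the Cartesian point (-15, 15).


r = sqrt((-15)^2 + 15^2) = 21.2132
theta = atan2(15, -15) = 135 degrees

r = 21.2132, theta = 135 degrees


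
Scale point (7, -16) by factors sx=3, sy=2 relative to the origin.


Scaling: (x*sx, y*sy) = (7*3, -16*2) = (21, -32)

(21, -32)


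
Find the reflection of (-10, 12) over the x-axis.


Reflection across x-axis: (x, y) -> (x, -y)
(-10, 12) -> (-10, -12)

(-10, -12)


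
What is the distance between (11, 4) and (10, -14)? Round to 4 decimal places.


d = sqrt((10-11)^2 + (-14-4)^2) = 18.0278

18.0278


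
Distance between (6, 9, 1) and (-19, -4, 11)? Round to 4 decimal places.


d = sqrt((-19-6)^2 + (-4-9)^2 + (11-1)^2) = 29.8998

29.8998


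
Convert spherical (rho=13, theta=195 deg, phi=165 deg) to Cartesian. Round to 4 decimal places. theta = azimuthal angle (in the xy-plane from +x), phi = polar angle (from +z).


x = 13 * sin(165) * cos(195) = -3.25
y = 13 * sin(165) * sin(195) = -0.8708
z = 13 * cos(165) = -12.557

(-3.25, -0.8708, -12.557)


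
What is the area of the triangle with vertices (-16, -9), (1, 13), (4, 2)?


Area = |x1(y2-y3) + x2(y3-y1) + x3(y1-y2)| / 2
= |-16*(13-2) + 1*(2--9) + 4*(-9-13)| / 2
= 126.5

126.5


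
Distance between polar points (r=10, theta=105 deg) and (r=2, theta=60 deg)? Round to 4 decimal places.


d = sqrt(r1^2 + r2^2 - 2*r1*r2*cos(t2-t1))
d = sqrt(10^2 + 2^2 - 2*10*2*cos(60-105)) = 8.7015

8.7015


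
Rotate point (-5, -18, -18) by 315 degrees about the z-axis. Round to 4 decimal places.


x' = -5*cos(315) - -18*sin(315) = -16.2635
y' = -5*sin(315) + -18*cos(315) = -9.1924
z' = -18

(-16.2635, -9.1924, -18)


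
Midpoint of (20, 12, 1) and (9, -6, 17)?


Midpoint = ((20+9)/2, (12+-6)/2, (1+17)/2) = (14.5, 3, 9)

(14.5, 3, 9)


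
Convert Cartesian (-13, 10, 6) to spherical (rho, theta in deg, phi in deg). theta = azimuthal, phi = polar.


rho = sqrt((-13)^2 + 10^2 + 6^2) = 17.4642
theta = atan2(10, -13) = 142.4314 deg
phi = acos(6/17.4642) = 69.9061 deg

rho = 17.4642, theta = 142.4314 deg, phi = 69.9061 deg


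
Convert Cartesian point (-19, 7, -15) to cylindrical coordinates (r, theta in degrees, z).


r = sqrt((-19)^2 + 7^2) = 20.2485
theta = atan2(7, -19) = 159.7751 deg
z = -15

r = 20.2485, theta = 159.7751 deg, z = -15


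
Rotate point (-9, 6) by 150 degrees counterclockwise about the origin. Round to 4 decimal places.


x' = -9*cos(150) - 6*sin(150) = 4.7942
y' = -9*sin(150) + 6*cos(150) = -9.6962

(4.7942, -9.6962)


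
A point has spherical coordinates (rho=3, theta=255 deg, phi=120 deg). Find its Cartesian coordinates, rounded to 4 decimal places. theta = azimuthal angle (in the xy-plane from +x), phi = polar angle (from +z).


x = 3 * sin(120) * cos(255) = -0.6724
y = 3 * sin(120) * sin(255) = -2.5095
z = 3 * cos(120) = -1.5

(-0.6724, -2.5095, -1.5)


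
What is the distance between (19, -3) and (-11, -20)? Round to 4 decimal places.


d = sqrt((-11-19)^2 + (-20--3)^2) = 34.4819

34.4819


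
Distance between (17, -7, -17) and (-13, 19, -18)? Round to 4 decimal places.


d = sqrt((-13-17)^2 + (19--7)^2 + (-18--17)^2) = 39.7115

39.7115


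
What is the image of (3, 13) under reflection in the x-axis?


Reflection across x-axis: (x, y) -> (x, -y)
(3, 13) -> (3, -13)

(3, -13)


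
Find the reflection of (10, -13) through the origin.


Reflection through origin: (x, y) -> (-x, -y)
(10, -13) -> (-10, 13)

(-10, 13)


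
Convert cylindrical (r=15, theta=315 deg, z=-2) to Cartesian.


x = 15 * cos(315) = 10.6066
y = 15 * sin(315) = -10.6066
z = -2

(10.6066, -10.6066, -2)


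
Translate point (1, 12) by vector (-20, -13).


Translation: (x+dx, y+dy) = (1+-20, 12+-13) = (-19, -1)

(-19, -1)


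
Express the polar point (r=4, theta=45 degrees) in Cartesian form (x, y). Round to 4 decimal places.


x = 4 * cos(45) = 2.8284
y = 4 * sin(45) = 2.8284

(2.8284, 2.8284)


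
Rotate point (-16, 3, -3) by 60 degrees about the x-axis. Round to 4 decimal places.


x' = -16
y' = 3*cos(60) - -3*sin(60) = 4.0981
z' = 3*sin(60) + -3*cos(60) = 1.0981

(-16, 4.0981, 1.0981)


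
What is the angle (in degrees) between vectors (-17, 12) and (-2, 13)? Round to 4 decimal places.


dot = -17*-2 + 12*13 = 190
|u| = 20.8087, |v| = 13.1529
cos(angle) = 0.6942
angle = 46.0362 degrees

46.0362 degrees


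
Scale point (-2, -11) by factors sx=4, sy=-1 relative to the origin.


Scaling: (x*sx, y*sy) = (-2*4, -11*-1) = (-8, 11)

(-8, 11)


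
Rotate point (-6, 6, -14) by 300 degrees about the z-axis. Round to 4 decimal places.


x' = -6*cos(300) - 6*sin(300) = 2.1962
y' = -6*sin(300) + 6*cos(300) = 8.1962
z' = -14

(2.1962, 8.1962, -14)


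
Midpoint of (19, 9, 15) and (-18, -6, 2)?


Midpoint = ((19+-18)/2, (9+-6)/2, (15+2)/2) = (0.5, 1.5, 8.5)

(0.5, 1.5, 8.5)


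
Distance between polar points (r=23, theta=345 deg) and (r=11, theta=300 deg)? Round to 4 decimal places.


d = sqrt(r1^2 + r2^2 - 2*r1*r2*cos(t2-t1))
d = sqrt(23^2 + 11^2 - 2*23*11*cos(300-345)) = 17.094

17.094


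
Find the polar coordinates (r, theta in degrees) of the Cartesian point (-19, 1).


r = sqrt((-19)^2 + 1^2) = 19.0263
theta = atan2(1, -19) = 176.9872 degrees

r = 19.0263, theta = 176.9872 degrees


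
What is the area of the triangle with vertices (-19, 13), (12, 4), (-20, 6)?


Area = |x1(y2-y3) + x2(y3-y1) + x3(y1-y2)| / 2
= |-19*(4-6) + 12*(6-13) + -20*(13-4)| / 2
= 113

113
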